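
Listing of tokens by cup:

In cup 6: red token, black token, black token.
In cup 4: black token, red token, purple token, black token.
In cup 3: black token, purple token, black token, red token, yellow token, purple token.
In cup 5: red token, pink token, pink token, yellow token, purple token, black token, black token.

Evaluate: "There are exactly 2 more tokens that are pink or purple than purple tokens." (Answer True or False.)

True

There are 6 tokens that are pink or purple.
There are 4 purple tokens.
The claim requires 6 − 4 (= 2) to equal 2, which holds.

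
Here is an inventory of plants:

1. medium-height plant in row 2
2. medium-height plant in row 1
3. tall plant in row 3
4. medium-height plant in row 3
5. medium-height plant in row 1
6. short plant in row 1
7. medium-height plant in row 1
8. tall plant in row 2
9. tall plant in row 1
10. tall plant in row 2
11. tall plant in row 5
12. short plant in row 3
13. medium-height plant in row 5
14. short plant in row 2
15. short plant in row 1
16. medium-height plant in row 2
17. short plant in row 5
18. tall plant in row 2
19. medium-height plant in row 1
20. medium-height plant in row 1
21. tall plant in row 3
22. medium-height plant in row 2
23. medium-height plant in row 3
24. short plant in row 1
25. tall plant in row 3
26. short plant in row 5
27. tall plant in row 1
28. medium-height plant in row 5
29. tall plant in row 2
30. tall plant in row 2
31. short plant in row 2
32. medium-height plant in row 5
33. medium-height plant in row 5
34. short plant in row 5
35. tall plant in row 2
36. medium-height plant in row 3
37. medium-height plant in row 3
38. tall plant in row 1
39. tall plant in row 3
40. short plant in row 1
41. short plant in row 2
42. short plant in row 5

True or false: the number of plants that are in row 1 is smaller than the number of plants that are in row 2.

False

|plants in row 1| = 12.
|plants in row 2| = 12.
The claim requires 12 < 12, which does not hold.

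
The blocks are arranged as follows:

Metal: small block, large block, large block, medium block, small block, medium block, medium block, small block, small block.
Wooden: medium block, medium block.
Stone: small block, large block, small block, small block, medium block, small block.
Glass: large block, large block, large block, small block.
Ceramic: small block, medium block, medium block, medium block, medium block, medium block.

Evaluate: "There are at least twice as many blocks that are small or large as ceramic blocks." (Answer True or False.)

There are 16 blocks that are small or large.
There are 6 ceramic blocks.
The claim requires 16 ≥ 2 × 6 = 12, which holds.

True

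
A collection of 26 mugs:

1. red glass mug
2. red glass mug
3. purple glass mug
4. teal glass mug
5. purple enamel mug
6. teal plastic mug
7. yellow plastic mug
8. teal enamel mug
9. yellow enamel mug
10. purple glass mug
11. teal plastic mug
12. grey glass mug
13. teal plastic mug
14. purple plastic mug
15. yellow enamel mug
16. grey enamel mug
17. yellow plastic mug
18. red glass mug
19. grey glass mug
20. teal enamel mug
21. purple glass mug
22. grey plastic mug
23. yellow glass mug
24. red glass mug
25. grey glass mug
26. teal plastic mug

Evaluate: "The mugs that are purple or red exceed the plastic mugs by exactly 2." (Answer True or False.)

|mugs that are purple or red| = 9.
|plastic mugs| = 8.
The claim requires 9 − 8 (= 1) to equal 2, which does not hold.

False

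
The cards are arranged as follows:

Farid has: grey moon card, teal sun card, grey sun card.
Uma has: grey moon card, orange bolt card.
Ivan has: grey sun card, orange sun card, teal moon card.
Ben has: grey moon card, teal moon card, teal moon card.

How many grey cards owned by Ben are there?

1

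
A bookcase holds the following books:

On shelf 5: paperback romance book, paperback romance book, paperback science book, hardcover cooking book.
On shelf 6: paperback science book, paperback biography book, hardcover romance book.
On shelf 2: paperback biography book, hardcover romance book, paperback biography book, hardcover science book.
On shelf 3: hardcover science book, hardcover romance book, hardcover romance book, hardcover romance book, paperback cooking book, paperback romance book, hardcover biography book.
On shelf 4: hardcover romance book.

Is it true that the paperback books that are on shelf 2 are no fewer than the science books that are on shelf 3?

True

|paperback books on shelf 2| = 2.
|science books on shelf 3| = 1.
The claim requires 2 ≥ 1, which holds.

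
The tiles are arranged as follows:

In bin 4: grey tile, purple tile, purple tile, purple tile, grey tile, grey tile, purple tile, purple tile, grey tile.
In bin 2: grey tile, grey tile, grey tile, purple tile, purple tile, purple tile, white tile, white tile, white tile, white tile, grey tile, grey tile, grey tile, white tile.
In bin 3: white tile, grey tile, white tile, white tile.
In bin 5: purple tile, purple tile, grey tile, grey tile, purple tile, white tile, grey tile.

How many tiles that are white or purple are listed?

purple: 11; white: 9; together 11 + 9 = 20.

20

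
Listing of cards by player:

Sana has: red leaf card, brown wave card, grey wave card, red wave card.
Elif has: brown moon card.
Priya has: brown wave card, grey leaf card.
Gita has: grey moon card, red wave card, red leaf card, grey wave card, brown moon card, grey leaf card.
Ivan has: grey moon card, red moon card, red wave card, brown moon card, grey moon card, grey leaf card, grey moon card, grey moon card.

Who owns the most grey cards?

Counts by player (restricted to grey cards): Ivan→5, Gita→3, Priya→1, Sana→1, Elif→0.
The maximum is 5, held uniquely by Ivan.

Ivan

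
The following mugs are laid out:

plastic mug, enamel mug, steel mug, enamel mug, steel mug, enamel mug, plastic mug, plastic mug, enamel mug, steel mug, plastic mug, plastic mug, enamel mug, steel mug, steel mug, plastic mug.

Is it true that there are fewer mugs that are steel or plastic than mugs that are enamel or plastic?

False

There are 11 mugs that are steel or plastic.
There are 11 mugs that are enamel or plastic.
The claim requires 11 < 11, which does not hold.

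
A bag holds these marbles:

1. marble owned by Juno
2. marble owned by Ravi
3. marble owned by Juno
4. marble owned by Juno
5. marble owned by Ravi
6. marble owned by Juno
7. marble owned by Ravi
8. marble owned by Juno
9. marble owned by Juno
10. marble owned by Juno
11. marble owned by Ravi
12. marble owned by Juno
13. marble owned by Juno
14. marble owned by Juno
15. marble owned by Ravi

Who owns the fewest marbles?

Counts by owner: Juno→10, Ravi→5.
The minimum is 5, held uniquely by Ravi.

Ravi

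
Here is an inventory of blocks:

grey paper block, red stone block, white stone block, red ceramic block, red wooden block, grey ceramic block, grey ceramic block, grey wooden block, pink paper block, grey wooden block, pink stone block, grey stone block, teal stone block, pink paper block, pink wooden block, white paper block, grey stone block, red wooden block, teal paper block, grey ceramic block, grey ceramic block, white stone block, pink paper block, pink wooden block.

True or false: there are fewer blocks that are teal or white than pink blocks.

True

|blocks that are teal or white| = 5.
|pink blocks| = 6.
The claim requires 5 < 6, which holds.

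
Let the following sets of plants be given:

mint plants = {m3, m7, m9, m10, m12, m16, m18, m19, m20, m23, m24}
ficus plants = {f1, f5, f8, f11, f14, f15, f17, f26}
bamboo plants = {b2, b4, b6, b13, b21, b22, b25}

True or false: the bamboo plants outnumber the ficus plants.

False

|bamboo plants| = 7.
|ficus plants| = 8.
The claim requires 7 > 8, which does not hold.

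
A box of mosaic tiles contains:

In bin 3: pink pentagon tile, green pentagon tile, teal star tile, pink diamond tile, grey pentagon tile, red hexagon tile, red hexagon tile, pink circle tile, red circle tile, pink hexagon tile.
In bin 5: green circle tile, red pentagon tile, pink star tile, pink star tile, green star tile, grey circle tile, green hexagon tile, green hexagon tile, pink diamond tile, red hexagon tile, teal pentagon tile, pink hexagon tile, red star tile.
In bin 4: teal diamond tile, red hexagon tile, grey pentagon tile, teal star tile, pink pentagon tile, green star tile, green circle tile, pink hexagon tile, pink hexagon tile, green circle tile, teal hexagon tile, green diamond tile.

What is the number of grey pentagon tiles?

2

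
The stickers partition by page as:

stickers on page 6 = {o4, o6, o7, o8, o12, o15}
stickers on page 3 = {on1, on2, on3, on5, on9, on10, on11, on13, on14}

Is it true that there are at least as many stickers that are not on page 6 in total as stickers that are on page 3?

stickers that are not on page 6: 9.
stickers on page 3: 9.
The claim requires 9 ≥ 9, which holds.

True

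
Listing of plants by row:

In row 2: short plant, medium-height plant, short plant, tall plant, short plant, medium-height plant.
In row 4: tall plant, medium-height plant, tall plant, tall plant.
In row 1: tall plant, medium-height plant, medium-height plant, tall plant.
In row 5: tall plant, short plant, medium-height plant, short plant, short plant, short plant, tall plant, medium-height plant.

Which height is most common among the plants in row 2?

short

Counts by height (restricted to plants in row 2): short 3, medium-height 2, tall 1.
The maximum is 3, held uniquely by short.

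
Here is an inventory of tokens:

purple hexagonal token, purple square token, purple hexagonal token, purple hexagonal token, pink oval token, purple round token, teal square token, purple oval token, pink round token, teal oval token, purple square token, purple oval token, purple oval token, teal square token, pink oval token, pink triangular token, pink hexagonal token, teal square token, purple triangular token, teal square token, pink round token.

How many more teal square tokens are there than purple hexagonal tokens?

teal square tokens: 4.
purple hexagonal tokens: 3.
4 − 3 = 1.

1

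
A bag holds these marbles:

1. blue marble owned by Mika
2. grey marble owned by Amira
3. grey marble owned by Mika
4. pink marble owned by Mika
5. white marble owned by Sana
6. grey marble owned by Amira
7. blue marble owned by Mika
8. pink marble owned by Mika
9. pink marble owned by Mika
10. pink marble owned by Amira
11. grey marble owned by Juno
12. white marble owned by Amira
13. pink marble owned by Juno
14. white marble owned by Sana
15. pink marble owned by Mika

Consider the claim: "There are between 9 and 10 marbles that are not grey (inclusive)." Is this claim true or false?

|marbles that are not grey| = 11.
The claim requires 9 ≤ 11 ≤ 10, which does not hold.

False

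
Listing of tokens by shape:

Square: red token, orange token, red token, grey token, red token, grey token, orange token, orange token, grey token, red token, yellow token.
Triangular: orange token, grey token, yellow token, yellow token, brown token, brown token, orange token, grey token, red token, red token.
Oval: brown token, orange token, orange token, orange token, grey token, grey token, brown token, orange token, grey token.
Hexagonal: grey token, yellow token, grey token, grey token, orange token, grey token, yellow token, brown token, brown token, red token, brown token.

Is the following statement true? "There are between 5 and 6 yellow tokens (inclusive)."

There are 5 yellow tokens.
The claim requires 5 ≤ 5 ≤ 6, which holds.

True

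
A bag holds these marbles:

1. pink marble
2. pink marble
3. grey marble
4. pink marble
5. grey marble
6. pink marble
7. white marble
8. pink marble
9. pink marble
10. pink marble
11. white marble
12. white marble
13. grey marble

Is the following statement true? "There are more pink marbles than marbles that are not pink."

True

|pink marbles| = 7.
|marbles that are not pink| = 6.
The claim requires 7 > 6, which holds.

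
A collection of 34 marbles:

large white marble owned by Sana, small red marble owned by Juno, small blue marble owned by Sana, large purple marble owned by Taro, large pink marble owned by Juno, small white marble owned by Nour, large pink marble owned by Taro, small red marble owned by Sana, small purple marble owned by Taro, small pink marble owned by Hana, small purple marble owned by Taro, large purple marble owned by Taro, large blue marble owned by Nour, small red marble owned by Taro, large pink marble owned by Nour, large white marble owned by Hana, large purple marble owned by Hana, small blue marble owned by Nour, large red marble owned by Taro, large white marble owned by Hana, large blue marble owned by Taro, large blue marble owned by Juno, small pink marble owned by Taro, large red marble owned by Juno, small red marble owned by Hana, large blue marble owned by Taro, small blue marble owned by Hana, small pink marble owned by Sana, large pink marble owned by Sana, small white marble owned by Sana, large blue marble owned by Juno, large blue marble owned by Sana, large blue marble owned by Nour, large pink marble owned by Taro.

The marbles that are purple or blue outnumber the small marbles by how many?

marbles that are purple or blue: 15.
small marbles: 14.
15 − 14 = 1.

1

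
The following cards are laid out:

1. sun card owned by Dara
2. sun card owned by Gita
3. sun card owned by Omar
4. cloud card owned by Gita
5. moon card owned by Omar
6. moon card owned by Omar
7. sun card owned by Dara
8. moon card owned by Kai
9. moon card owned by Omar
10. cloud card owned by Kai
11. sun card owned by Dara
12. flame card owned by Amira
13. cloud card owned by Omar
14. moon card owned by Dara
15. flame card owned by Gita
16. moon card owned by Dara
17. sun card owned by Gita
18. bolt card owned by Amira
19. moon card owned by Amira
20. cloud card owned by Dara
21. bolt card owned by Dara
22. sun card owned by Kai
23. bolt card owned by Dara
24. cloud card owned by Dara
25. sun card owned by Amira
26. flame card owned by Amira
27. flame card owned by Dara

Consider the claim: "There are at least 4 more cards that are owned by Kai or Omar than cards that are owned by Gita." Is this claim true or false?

True

cards owned by Kai or Omar: 8.
cards owned by Gita: 4.
The claim requires 8 − 4 = 4 ≥ 4, which holds.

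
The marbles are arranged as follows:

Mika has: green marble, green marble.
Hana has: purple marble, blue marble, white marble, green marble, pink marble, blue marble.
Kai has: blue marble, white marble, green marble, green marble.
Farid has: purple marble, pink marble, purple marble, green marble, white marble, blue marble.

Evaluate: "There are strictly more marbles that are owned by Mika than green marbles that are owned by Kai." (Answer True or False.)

marbles owned by Mika: 2.
green marbles owned by Kai: 2.
The claim requires 2 > 2, which does not hold.

False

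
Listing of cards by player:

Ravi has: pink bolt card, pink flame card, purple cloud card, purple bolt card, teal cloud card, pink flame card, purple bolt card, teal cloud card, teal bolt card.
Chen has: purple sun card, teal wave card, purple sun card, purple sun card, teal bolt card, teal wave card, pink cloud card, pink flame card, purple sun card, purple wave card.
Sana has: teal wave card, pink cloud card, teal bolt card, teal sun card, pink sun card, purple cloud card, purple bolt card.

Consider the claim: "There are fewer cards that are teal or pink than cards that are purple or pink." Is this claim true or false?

|cards that are teal or pink| = 16.
|cards that are purple or pink| = 17.
The claim requires 16 < 17, which holds.

True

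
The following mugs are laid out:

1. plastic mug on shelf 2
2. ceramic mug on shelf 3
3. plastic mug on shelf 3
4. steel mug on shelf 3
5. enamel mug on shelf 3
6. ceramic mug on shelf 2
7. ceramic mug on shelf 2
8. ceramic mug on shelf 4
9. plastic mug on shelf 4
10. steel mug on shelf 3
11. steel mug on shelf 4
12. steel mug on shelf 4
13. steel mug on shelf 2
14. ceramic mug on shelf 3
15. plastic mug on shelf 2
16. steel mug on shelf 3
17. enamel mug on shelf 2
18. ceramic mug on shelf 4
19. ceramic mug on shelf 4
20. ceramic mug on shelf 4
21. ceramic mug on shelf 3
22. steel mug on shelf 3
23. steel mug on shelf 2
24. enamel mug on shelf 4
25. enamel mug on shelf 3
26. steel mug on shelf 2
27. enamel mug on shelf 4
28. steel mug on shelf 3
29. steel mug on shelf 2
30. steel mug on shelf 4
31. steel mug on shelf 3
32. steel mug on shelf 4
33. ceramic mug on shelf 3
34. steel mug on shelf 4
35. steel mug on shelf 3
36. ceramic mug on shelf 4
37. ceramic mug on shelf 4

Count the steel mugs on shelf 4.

5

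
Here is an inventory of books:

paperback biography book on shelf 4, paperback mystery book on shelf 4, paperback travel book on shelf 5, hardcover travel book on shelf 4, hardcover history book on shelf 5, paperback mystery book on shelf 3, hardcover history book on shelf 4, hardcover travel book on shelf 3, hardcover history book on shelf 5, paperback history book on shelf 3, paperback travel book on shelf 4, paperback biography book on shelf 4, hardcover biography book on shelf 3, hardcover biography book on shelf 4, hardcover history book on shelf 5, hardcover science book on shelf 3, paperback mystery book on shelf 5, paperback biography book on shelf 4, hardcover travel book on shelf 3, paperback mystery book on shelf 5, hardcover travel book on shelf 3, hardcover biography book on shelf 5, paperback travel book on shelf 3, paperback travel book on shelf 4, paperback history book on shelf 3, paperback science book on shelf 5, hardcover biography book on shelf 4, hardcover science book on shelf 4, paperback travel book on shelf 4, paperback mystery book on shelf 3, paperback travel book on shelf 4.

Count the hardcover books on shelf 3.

5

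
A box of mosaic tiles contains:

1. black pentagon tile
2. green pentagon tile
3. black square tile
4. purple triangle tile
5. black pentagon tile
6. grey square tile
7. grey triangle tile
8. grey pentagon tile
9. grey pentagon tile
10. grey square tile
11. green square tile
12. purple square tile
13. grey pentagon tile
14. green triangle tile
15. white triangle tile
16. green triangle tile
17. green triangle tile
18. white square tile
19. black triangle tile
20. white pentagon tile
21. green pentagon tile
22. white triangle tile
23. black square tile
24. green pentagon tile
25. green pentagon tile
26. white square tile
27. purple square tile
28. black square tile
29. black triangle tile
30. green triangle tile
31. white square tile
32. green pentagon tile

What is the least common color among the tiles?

Counts by color: green 10, black 7, white 6, grey 6, purple 3.
The minimum is 3, held uniquely by purple.

purple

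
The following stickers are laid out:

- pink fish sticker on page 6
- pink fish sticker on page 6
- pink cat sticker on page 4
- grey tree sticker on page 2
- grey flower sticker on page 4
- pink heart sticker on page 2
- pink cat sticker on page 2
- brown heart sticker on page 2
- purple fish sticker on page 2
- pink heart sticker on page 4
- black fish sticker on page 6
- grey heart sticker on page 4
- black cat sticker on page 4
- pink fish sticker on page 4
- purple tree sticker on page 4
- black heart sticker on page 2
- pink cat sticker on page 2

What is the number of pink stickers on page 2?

3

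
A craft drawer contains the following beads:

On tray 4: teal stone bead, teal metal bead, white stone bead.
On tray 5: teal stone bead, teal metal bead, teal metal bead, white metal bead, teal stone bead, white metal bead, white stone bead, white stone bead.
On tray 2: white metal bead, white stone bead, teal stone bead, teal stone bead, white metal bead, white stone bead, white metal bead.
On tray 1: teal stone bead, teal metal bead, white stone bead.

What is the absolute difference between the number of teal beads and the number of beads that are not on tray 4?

teal beads: 10. beads that are not on tray 4: 18.
|10 − 18| = 18 − 10 = 8.

8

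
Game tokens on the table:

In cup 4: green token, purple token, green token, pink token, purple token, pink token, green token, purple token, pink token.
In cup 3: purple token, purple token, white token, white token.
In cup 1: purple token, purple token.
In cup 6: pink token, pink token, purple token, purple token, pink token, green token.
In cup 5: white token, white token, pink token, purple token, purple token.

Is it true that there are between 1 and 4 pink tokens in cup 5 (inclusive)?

True

|pink tokens in cup 5| = 1.
The claim requires 1 ≤ 1 ≤ 4, which holds.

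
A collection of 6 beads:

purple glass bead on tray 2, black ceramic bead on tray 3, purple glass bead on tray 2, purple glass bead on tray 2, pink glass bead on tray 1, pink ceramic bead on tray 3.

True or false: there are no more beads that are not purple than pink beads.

False

|beads that are not purple| = 3.
|pink beads| = 2.
The claim requires 3 ≤ 2, which does not hold.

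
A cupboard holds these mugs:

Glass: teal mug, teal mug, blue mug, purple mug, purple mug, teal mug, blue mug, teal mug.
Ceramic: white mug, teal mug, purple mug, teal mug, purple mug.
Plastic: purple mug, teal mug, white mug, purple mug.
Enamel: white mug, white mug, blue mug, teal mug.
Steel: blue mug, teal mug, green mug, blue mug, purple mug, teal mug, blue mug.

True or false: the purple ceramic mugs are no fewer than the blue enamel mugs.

There are 2 purple ceramic mugs.
There is 1 blue enamel mug.
The claim requires 2 ≥ 1, which holds.

True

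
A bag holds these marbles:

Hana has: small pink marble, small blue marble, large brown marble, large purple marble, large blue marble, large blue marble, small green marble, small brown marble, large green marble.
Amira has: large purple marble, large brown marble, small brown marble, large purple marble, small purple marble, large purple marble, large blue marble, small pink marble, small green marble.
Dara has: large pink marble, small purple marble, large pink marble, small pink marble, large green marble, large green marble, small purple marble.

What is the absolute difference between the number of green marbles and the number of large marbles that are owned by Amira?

0

green marbles: 5. large marbles owned by Amira: 5.
|5 − 5| = 5 − 5 = 0.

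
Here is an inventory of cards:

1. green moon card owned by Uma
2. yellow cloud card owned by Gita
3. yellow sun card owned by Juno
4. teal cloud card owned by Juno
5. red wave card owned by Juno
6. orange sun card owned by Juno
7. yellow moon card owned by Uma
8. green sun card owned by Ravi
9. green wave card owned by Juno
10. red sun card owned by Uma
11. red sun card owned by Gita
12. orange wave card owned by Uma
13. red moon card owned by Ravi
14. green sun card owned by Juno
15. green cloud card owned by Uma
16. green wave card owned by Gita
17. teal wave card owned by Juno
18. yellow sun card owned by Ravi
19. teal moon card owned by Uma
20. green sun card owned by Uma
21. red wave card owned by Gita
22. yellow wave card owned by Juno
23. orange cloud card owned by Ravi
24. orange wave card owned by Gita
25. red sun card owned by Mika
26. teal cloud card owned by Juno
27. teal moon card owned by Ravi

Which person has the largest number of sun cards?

Counts by player (restricted to sun cards): Juno→3, Uma→2, Ravi→2, Gita→1, Mika→1.
The maximum is 3, held uniquely by Juno.

Juno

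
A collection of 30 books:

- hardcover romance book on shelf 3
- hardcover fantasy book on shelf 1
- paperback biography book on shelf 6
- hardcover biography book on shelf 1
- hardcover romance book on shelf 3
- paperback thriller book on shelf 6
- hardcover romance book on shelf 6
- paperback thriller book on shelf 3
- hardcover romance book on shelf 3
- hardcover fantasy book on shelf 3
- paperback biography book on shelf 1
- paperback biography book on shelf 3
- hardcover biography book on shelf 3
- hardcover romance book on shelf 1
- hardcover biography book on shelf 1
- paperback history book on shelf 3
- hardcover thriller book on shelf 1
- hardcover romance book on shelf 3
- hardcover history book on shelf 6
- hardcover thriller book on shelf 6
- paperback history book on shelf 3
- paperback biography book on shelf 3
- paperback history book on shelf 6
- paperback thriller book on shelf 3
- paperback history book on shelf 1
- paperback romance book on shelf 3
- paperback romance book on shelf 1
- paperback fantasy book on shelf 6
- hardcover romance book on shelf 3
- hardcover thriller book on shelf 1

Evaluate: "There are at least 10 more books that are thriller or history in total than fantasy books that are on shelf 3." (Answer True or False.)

books that are thriller or history: 11.
fantasy books on shelf 3: 1.
The claim requires 11 − 1 = 10 ≥ 10, which holds.

True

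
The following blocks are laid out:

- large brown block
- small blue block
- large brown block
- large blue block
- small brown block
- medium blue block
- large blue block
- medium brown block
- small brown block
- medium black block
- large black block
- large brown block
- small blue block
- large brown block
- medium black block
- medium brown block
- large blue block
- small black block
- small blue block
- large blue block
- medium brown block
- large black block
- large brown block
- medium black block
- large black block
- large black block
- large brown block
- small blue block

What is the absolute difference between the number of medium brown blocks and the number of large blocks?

11

medium brown blocks: 3. large blocks: 14.
|3 − 14| = 14 − 3 = 11.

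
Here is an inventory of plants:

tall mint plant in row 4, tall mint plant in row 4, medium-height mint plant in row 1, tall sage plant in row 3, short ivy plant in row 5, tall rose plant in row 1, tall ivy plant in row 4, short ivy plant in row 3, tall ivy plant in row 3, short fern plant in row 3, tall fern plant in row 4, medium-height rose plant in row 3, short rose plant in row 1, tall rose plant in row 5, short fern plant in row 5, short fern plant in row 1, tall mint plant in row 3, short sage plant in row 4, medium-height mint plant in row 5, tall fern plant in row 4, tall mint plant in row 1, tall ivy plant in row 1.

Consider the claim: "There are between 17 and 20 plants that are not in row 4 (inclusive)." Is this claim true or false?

False

plants that are not in row 4: 16.
The claim requires 17 ≤ 16 ≤ 20, which does not hold.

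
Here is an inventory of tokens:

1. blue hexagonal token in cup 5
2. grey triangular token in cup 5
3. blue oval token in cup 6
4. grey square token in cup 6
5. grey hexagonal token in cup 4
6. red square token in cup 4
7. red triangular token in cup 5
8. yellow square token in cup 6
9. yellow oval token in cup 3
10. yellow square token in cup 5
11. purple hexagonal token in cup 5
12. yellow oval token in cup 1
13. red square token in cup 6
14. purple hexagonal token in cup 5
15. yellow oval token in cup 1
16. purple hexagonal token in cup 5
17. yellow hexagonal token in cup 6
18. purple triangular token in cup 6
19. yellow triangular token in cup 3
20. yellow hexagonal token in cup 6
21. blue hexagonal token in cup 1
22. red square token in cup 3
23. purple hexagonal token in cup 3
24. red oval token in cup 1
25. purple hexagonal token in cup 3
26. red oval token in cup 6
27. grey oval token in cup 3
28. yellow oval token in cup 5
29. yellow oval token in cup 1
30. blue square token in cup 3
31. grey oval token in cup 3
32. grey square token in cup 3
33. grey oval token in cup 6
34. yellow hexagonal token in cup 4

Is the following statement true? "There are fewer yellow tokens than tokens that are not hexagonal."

True

yellow tokens: 11.
tokens that are not hexagonal: 23.
The claim requires 11 < 23, which holds.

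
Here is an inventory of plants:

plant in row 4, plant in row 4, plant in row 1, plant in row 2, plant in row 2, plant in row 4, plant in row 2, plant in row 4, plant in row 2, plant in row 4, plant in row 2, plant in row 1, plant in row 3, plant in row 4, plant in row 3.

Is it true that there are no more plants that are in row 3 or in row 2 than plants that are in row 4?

There are 7 plants in row 3 or in row 2.
There are 6 plants in row 4.
The claim requires 7 ≤ 6, which does not hold.

False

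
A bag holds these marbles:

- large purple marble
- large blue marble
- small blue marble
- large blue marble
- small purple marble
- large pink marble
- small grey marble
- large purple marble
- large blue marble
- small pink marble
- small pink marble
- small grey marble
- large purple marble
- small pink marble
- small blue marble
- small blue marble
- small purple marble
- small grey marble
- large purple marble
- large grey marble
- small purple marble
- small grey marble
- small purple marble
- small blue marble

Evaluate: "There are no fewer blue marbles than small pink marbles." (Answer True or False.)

|blue marbles| = 7.
|small pink marbles| = 3.
The claim requires 7 ≥ 3, which holds.

True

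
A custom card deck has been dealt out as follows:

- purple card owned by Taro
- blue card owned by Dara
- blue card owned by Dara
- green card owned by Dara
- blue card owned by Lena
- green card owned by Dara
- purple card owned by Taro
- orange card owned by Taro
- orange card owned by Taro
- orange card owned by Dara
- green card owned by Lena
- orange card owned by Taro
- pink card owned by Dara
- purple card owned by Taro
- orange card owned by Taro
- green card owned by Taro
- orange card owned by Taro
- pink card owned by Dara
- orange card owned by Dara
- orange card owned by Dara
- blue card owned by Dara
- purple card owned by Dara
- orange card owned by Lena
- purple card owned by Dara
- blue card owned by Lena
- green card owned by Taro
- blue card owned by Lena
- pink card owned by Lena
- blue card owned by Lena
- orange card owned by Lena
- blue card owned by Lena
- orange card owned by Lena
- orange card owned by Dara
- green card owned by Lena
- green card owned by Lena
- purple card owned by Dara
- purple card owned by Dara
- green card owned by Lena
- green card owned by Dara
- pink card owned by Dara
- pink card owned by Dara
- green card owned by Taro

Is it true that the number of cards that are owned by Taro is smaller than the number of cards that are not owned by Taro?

True

Count of cards owned by Taro: 11.
Count of cards that are not owned by Taro: 31.
The claim requires 11 < 31, which holds.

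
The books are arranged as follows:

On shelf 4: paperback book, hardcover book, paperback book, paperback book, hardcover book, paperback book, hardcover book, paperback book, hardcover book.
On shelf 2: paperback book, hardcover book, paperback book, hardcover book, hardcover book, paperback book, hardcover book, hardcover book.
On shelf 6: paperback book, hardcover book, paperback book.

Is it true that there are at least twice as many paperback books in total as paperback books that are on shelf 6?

|paperback books| = 10.
|paperback books on shelf 6| = 2.
The claim requires 10 ≥ 2 × 2 = 4, which holds.

True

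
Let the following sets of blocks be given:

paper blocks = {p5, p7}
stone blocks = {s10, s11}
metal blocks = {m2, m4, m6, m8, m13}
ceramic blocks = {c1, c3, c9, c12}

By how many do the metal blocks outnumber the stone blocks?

3

metal blocks: 5.
stone blocks: 2.
5 − 2 = 3.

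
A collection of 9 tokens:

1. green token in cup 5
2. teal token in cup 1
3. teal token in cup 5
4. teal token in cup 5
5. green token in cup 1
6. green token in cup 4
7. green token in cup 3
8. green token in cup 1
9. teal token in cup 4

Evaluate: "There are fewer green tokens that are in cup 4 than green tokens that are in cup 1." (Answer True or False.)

|green tokens in cup 4| = 1.
|green tokens in cup 1| = 2.
The claim requires 1 < 2, which holds.

True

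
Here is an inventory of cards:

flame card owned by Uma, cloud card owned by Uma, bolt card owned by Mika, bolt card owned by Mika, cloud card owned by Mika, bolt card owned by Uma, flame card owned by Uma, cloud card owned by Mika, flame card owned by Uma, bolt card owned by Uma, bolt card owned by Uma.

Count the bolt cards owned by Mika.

2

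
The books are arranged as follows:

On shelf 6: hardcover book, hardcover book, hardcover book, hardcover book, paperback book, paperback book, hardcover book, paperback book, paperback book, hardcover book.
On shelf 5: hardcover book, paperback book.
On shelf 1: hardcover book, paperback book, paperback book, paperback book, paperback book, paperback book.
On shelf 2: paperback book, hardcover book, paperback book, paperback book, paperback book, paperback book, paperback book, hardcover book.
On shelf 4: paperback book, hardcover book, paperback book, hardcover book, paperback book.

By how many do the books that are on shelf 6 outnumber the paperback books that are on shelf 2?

4

books on shelf 6: 10.
paperback books on shelf 2: 6.
10 − 6 = 4.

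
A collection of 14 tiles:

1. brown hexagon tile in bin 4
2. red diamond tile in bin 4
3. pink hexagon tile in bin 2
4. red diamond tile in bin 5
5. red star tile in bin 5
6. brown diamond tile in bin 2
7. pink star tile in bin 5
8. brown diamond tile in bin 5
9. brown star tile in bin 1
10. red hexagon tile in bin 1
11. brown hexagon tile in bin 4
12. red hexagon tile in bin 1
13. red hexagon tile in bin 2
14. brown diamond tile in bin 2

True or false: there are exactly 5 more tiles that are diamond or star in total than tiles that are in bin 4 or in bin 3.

True

There are 8 tiles that are diamond or star.
There are 3 tiles in bin 4 or in bin 3.
The claim requires 8 − 3 (= 5) to equal 5, which holds.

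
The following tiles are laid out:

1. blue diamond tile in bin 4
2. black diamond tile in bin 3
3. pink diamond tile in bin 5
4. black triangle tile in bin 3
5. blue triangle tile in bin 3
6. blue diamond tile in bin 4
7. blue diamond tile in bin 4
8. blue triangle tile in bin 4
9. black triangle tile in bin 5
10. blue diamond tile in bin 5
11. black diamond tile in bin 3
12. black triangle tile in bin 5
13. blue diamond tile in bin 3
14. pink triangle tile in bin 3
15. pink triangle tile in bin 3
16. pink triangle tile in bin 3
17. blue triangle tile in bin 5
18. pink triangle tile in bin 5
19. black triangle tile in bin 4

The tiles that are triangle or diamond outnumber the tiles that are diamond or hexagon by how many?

11

tiles that are triangle or diamond: 19.
tiles that are diamond or hexagon: 8.
19 − 8 = 11.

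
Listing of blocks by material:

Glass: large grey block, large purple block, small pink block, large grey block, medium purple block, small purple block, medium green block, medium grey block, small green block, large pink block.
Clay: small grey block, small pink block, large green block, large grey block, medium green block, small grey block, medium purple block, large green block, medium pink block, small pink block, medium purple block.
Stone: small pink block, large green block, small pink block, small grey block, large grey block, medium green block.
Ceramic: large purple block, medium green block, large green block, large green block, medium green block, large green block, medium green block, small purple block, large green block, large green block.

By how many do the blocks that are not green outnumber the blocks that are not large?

0

blocks that are not green: 22.
blocks that are not large: 22.
22 − 22 = 0.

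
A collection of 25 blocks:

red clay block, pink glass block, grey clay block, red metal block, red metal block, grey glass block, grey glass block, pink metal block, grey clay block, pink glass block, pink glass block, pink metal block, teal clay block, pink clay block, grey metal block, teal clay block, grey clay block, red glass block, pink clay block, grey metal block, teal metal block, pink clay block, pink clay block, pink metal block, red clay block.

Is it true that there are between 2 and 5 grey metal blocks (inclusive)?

There are 2 grey metal blocks.
The claim requires 2 ≤ 2 ≤ 5, which holds.

True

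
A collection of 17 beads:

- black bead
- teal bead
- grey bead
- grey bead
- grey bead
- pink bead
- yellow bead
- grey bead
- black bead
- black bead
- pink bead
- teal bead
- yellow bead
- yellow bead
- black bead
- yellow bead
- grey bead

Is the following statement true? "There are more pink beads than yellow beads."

|pink beads| = 2.
|yellow beads| = 4.
The claim requires 2 > 4, which does not hold.

False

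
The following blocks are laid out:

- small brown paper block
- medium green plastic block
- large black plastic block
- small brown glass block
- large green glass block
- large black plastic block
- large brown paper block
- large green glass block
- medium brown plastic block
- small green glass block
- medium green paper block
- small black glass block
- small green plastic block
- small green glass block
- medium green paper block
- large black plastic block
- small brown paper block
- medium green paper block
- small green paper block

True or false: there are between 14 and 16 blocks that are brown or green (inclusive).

True

blocks that are brown or green: 15.
The claim requires 14 ≤ 15 ≤ 16, which holds.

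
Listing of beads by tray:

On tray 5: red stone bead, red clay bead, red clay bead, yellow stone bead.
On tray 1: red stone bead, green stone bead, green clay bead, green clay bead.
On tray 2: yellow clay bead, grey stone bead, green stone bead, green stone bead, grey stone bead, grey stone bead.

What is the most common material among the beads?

Counts by material: stone 9, clay 5.
The maximum is 9, held uniquely by stone.

stone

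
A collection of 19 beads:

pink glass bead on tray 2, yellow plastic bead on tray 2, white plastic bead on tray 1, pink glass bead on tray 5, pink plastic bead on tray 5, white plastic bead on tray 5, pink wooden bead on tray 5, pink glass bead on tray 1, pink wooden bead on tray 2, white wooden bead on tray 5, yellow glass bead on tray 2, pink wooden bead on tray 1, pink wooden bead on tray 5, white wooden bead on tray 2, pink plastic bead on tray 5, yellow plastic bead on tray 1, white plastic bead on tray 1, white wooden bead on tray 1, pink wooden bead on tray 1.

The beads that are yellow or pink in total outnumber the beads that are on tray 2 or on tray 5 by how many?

1

beads that are yellow or pink: 13.
beads on tray 2 or on tray 5: 12.
13 − 12 = 1.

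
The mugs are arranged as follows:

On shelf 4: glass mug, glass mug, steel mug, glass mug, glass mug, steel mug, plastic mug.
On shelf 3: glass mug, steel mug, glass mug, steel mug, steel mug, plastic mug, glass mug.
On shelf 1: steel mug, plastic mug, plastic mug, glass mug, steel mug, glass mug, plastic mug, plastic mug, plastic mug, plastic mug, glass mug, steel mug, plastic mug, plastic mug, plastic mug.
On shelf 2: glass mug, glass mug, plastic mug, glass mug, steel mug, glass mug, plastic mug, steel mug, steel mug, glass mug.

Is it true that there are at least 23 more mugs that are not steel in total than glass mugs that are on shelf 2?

True

|mugs that are not steel| = 28.
|glass mugs on shelf 2| = 5.
The claim requires 28 − 5 = 23 ≥ 23, which holds.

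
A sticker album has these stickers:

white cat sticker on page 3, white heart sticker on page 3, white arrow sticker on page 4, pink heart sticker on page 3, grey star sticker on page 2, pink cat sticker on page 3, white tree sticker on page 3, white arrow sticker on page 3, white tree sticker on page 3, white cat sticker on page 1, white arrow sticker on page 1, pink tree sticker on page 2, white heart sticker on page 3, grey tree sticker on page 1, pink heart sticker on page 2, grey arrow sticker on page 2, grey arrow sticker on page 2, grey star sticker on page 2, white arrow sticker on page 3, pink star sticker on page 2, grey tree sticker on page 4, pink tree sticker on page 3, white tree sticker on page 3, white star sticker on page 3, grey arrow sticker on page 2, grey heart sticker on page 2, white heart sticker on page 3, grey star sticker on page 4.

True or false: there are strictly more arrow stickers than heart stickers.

True

There are 7 arrow stickers.
There are 6 heart stickers.
The claim requires 7 > 6, which holds.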